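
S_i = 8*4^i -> [8, 32, 128, 512, 2048]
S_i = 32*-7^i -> [32, -224, 1568, -10976, 76832]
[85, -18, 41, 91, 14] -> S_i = Random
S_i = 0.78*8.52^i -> [0.78, 6.65, 56.62, 482.41, 4110.11]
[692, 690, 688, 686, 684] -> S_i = 692 + -2*i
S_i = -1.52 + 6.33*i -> [-1.52, 4.81, 11.14, 17.47, 23.8]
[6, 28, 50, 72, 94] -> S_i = 6 + 22*i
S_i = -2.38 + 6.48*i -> [-2.38, 4.1, 10.58, 17.06, 23.54]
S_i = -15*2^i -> [-15, -30, -60, -120, -240]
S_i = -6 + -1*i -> [-6, -7, -8, -9, -10]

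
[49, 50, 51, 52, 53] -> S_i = 49 + 1*i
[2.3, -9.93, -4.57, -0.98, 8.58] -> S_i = Random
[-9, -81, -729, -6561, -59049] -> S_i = -9*9^i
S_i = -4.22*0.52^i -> [-4.22, -2.19, -1.14, -0.59, -0.31]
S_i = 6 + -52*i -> [6, -46, -98, -150, -202]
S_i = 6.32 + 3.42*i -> [6.32, 9.74, 13.16, 16.58, 20.0]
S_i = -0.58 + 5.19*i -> [-0.58, 4.61, 9.8, 14.99, 20.18]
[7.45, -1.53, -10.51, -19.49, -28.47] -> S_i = 7.45 + -8.98*i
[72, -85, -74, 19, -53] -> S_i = Random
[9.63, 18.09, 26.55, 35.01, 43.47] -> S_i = 9.63 + 8.46*i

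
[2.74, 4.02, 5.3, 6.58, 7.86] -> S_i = 2.74 + 1.28*i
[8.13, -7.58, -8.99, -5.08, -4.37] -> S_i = Random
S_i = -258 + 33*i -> [-258, -225, -192, -159, -126]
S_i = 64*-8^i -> [64, -512, 4096, -32768, 262144]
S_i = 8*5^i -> [8, 40, 200, 1000, 5000]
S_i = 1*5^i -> [1, 5, 25, 125, 625]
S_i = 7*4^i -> [7, 28, 112, 448, 1792]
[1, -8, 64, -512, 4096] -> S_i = 1*-8^i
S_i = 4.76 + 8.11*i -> [4.76, 12.87, 20.98, 29.09, 37.2]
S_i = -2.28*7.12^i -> [-2.28, -16.23, -115.58, -822.95, -5859.42]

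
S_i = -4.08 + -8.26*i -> [-4.08, -12.34, -20.6, -28.86, -37.12]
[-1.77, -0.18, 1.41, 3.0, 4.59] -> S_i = -1.77 + 1.59*i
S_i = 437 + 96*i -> [437, 533, 629, 725, 821]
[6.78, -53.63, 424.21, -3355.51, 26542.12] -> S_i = 6.78*(-7.91)^i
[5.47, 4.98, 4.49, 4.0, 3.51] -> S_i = 5.47 + -0.49*i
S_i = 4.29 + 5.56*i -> [4.29, 9.85, 15.41, 20.97, 26.53]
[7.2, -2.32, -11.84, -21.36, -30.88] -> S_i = 7.20 + -9.52*i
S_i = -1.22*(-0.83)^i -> [-1.22, 1.01, -0.84, 0.7, -0.58]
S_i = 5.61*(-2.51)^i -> [5.61, -14.08, 35.34, -88.71, 222.67]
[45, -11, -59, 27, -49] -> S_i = Random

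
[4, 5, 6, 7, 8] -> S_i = 4 + 1*i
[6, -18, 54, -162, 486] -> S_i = 6*-3^i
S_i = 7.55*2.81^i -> [7.55, 21.22, 59.62, 167.52, 470.73]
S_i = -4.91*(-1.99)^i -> [-4.91, 9.77, -19.44, 38.69, -77.0]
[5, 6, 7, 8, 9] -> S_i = 5 + 1*i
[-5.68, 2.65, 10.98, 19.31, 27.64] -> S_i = -5.68 + 8.33*i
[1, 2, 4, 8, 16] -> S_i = 1*2^i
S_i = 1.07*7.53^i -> [1.07, 8.06, 60.67, 456.84, 3440.04]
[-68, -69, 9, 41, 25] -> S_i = Random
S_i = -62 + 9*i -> [-62, -53, -44, -35, -26]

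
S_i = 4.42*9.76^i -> [4.42, 43.14, 421.04, 4109.34, 40107.13]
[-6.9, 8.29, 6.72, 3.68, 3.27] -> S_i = Random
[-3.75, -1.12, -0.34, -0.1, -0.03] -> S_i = -3.75*0.30^i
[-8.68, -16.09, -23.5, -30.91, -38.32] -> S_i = -8.68 + -7.41*i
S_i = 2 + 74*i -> [2, 76, 150, 224, 298]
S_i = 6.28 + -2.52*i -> [6.28, 3.76, 1.24, -1.28, -3.8]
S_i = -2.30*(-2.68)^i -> [-2.3, 6.16, -16.52, 44.27, -118.65]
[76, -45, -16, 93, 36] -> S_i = Random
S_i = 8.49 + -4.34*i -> [8.49, 4.15, -0.19, -4.53, -8.87]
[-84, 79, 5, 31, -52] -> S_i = Random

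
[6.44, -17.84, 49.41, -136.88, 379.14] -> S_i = 6.44*(-2.77)^i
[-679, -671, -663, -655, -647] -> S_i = -679 + 8*i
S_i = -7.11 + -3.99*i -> [-7.11, -11.1, -15.09, -19.08, -23.07]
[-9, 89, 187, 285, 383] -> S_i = -9 + 98*i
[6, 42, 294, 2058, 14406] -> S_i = 6*7^i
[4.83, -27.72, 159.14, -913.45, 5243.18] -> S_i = 4.83*(-5.74)^i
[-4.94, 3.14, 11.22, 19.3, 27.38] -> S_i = -4.94 + 8.08*i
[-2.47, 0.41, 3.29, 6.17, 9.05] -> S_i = -2.47 + 2.88*i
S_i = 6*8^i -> [6, 48, 384, 3072, 24576]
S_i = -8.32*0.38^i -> [-8.32, -3.16, -1.2, -0.46, -0.17]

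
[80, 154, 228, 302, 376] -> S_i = 80 + 74*i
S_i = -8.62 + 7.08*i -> [-8.62, -1.54, 5.54, 12.62, 19.7]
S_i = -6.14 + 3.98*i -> [-6.14, -2.16, 1.82, 5.8, 9.78]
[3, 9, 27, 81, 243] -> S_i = 3*3^i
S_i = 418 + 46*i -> [418, 464, 510, 556, 602]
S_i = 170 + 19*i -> [170, 189, 208, 227, 246]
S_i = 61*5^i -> [61, 305, 1525, 7625, 38125]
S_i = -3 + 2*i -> [-3, -1, 1, 3, 5]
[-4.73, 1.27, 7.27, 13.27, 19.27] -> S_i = -4.73 + 6.00*i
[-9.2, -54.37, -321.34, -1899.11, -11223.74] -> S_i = -9.20*5.91^i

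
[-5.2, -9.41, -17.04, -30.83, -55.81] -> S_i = -5.20*1.81^i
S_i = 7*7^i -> [7, 49, 343, 2401, 16807]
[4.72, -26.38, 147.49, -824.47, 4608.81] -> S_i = 4.72*(-5.59)^i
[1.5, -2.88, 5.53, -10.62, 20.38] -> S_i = 1.50*(-1.92)^i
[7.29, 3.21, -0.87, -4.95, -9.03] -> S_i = 7.29 + -4.08*i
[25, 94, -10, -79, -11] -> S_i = Random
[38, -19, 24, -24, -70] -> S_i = Random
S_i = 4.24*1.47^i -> [4.24, 6.23, 9.16, 13.47, 19.8]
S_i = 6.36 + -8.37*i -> [6.36, -2.01, -10.38, -18.75, -27.12]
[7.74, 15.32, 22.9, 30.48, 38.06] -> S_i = 7.74 + 7.58*i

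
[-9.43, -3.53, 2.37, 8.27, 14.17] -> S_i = -9.43 + 5.90*i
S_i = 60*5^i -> [60, 300, 1500, 7500, 37500]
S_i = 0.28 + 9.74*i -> [0.28, 10.02, 19.76, 29.5, 39.24]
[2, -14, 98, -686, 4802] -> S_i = 2*-7^i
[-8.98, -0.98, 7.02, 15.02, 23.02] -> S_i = -8.98 + 8.00*i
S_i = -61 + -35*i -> [-61, -96, -131, -166, -201]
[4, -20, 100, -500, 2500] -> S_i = 4*-5^i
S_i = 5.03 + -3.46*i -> [5.03, 1.57, -1.89, -5.35, -8.81]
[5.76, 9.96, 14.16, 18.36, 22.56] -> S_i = 5.76 + 4.20*i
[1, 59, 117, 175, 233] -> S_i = 1 + 58*i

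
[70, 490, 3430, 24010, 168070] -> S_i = 70*7^i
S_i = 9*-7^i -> [9, -63, 441, -3087, 21609]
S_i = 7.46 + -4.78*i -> [7.46, 2.68, -2.1, -6.88, -11.66]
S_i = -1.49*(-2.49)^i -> [-1.49, 3.71, -9.24, 23.0, -57.28]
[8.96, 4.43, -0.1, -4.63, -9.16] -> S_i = 8.96 + -4.53*i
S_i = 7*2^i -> [7, 14, 28, 56, 112]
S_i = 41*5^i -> [41, 205, 1025, 5125, 25625]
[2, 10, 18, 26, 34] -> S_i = 2 + 8*i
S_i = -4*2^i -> [-4, -8, -16, -32, -64]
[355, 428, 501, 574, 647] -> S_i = 355 + 73*i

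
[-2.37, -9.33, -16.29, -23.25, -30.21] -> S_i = -2.37 + -6.96*i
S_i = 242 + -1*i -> [242, 241, 240, 239, 238]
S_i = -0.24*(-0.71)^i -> [-0.24, 0.17, -0.12, 0.09, -0.06]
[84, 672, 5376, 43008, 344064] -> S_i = 84*8^i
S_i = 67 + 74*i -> [67, 141, 215, 289, 363]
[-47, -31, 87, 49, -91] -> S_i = Random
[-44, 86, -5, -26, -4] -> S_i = Random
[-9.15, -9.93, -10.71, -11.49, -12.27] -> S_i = -9.15 + -0.78*i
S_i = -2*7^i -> [-2, -14, -98, -686, -4802]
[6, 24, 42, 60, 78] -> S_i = 6 + 18*i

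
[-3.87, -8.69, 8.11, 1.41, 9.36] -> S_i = Random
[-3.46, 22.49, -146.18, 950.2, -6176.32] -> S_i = -3.46*(-6.50)^i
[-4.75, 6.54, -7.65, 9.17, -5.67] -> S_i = Random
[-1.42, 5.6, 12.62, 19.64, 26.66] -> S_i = -1.42 + 7.02*i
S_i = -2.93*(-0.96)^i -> [-2.93, 2.81, -2.7, 2.59, -2.49]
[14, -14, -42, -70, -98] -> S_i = 14 + -28*i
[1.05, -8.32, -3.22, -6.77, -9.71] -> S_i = Random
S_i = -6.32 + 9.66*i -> [-6.32, 3.34, 13.0, 22.66, 32.32]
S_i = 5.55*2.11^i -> [5.55, 11.71, 24.71, 52.14, 110.01]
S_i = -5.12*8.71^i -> [-5.12, -44.6, -388.42, -3383.17, -29467.45]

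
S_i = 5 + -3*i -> [5, 2, -1, -4, -7]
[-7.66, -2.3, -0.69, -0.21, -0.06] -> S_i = -7.66*0.30^i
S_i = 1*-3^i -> [1, -3, 9, -27, 81]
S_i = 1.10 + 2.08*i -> [1.1, 3.18, 5.26, 7.34, 9.42]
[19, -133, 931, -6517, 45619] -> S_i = 19*-7^i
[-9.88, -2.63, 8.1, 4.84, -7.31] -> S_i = Random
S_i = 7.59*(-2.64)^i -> [7.59, -20.04, 52.9, -139.65, 368.69]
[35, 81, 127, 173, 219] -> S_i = 35 + 46*i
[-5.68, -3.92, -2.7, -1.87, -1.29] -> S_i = -5.68*0.69^i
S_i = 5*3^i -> [5, 15, 45, 135, 405]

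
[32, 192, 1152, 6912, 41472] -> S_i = 32*6^i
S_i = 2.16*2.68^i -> [2.16, 5.79, 15.51, 41.58, 111.43]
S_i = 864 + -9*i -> [864, 855, 846, 837, 828]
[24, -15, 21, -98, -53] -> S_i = Random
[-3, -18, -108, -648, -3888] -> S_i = -3*6^i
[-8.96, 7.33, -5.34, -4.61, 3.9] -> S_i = Random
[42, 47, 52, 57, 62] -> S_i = 42 + 5*i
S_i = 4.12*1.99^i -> [4.12, 8.2, 16.32, 32.47, 64.61]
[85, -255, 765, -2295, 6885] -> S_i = 85*-3^i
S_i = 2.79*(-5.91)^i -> [2.79, -16.49, 97.45, -575.93, 3403.72]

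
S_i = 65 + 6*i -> [65, 71, 77, 83, 89]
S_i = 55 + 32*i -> [55, 87, 119, 151, 183]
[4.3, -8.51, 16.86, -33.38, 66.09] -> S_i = 4.30*(-1.98)^i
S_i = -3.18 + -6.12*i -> [-3.18, -9.3, -15.42, -21.54, -27.66]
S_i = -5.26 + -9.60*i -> [-5.26, -14.86, -24.46, -34.06, -43.66]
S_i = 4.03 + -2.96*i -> [4.03, 1.07, -1.89, -4.85, -7.81]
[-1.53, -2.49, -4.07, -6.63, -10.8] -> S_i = -1.53*1.63^i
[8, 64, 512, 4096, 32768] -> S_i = 8*8^i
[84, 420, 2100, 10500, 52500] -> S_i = 84*5^i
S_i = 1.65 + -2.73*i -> [1.65, -1.08, -3.81, -6.54, -9.27]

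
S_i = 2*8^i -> [2, 16, 128, 1024, 8192]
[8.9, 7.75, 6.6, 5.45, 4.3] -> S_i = 8.90 + -1.15*i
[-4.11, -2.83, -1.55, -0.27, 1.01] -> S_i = -4.11 + 1.28*i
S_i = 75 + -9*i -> [75, 66, 57, 48, 39]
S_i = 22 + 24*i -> [22, 46, 70, 94, 118]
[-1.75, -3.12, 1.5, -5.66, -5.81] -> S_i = Random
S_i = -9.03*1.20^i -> [-9.03, -10.84, -13.0, -15.6, -18.72]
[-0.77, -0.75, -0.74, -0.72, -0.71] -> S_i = -0.77*0.98^i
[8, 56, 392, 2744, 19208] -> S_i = 8*7^i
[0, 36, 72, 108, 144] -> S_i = 0 + 36*i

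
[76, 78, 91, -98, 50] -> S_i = Random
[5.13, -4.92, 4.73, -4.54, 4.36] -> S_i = 5.13*(-0.96)^i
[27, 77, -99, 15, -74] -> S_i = Random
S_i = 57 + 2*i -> [57, 59, 61, 63, 65]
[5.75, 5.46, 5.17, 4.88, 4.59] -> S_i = 5.75 + -0.29*i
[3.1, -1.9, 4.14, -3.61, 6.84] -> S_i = Random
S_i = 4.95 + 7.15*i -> [4.95, 12.1, 19.25, 26.4, 33.55]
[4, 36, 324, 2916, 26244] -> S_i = 4*9^i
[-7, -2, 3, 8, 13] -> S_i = -7 + 5*i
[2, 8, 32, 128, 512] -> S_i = 2*4^i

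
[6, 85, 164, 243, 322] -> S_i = 6 + 79*i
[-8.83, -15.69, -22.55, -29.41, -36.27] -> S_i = -8.83 + -6.86*i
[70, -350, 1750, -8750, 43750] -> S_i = 70*-5^i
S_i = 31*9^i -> [31, 279, 2511, 22599, 203391]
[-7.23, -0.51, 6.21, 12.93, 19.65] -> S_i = -7.23 + 6.72*i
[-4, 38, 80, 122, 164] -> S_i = -4 + 42*i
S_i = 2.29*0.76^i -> [2.29, 1.74, 1.32, 1.01, 0.76]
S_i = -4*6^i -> [-4, -24, -144, -864, -5184]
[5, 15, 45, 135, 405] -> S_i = 5*3^i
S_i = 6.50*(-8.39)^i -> [6.5, -54.54, 457.55, -3838.83, 32207.81]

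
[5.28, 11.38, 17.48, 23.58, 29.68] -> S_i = 5.28 + 6.10*i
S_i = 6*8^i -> [6, 48, 384, 3072, 24576]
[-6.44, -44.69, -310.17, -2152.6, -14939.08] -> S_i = -6.44*6.94^i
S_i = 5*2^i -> [5, 10, 20, 40, 80]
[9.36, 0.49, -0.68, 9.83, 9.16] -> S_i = Random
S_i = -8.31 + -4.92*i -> [-8.31, -13.23, -18.15, -23.07, -27.99]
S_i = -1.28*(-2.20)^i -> [-1.28, 2.82, -6.2, 13.63, -29.98]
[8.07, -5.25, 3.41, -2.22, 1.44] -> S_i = 8.07*(-0.65)^i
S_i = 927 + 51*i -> [927, 978, 1029, 1080, 1131]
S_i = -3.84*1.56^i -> [-3.84, -5.99, -9.35, -14.58, -22.74]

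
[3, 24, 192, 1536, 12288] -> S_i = 3*8^i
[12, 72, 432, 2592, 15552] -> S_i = 12*6^i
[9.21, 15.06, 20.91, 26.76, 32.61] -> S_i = 9.21 + 5.85*i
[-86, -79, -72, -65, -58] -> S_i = -86 + 7*i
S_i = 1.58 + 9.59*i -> [1.58, 11.17, 20.76, 30.35, 39.94]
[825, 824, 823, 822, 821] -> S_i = 825 + -1*i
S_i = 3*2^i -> [3, 6, 12, 24, 48]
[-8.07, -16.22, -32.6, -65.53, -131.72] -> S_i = -8.07*2.01^i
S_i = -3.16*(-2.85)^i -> [-3.16, 9.01, -25.67, 73.15, -208.48]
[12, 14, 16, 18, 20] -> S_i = 12 + 2*i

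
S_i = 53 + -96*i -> [53, -43, -139, -235, -331]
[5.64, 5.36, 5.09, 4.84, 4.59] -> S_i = 5.64*0.95^i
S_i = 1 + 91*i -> [1, 92, 183, 274, 365]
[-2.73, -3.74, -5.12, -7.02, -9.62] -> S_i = -2.73*1.37^i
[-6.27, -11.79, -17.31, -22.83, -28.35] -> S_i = -6.27 + -5.52*i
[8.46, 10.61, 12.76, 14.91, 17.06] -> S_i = 8.46 + 2.15*i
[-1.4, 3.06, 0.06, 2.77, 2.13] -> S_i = Random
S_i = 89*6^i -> [89, 534, 3204, 19224, 115344]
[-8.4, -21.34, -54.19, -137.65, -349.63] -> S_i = -8.40*2.54^i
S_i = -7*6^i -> [-7, -42, -252, -1512, -9072]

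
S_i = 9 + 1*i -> [9, 10, 11, 12, 13]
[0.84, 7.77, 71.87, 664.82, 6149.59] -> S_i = 0.84*9.25^i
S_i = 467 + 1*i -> [467, 468, 469, 470, 471]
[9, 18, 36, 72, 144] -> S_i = 9*2^i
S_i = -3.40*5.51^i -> [-3.4, -18.73, -103.22, -568.77, -3133.9]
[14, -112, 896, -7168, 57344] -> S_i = 14*-8^i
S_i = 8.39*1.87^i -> [8.39, 15.69, 29.34, 54.86, 102.6]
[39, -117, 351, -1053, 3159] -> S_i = 39*-3^i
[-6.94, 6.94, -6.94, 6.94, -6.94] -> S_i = -6.94*(-1.00)^i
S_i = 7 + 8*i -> [7, 15, 23, 31, 39]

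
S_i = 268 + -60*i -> [268, 208, 148, 88, 28]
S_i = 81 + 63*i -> [81, 144, 207, 270, 333]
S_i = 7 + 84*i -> [7, 91, 175, 259, 343]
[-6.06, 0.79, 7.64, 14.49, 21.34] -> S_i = -6.06 + 6.85*i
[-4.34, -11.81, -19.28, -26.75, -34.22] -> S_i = -4.34 + -7.47*i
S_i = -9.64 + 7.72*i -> [-9.64, -1.92, 5.8, 13.52, 21.24]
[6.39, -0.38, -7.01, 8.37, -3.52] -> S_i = Random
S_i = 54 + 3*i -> [54, 57, 60, 63, 66]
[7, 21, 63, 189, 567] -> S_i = 7*3^i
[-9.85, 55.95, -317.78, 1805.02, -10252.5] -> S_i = -9.85*(-5.68)^i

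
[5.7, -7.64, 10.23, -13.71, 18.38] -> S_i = 5.70*(-1.34)^i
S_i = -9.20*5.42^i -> [-9.2, -49.86, -270.26, -1464.82, -7939.35]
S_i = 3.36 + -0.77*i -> [3.36, 2.59, 1.82, 1.05, 0.28]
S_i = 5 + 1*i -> [5, 6, 7, 8, 9]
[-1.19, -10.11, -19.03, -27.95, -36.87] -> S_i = -1.19 + -8.92*i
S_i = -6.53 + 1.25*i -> [-6.53, -5.28, -4.03, -2.78, -1.53]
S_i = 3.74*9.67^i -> [3.74, 36.17, 349.72, 3381.82, 32702.24]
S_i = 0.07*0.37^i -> [0.07, 0.03, 0.01, 0.0, 0.0]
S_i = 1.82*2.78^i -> [1.82, 5.06, 14.07, 39.1, 108.71]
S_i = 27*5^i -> [27, 135, 675, 3375, 16875]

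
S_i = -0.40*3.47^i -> [-0.4, -1.39, -4.82, -16.71, -57.99]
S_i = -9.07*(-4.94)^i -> [-9.07, 44.81, -221.34, 1093.42, -5401.51]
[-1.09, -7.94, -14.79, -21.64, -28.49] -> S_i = -1.09 + -6.85*i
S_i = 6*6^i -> [6, 36, 216, 1296, 7776]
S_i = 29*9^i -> [29, 261, 2349, 21141, 190269]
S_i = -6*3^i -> [-6, -18, -54, -162, -486]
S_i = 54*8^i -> [54, 432, 3456, 27648, 221184]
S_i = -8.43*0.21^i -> [-8.43, -1.77, -0.37, -0.08, -0.02]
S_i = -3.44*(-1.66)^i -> [-3.44, 5.71, -9.48, 15.74, -26.12]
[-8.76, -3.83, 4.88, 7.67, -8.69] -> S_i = Random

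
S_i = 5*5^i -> [5, 25, 125, 625, 3125]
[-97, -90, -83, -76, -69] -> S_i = -97 + 7*i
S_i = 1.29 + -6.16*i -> [1.29, -4.87, -11.03, -17.19, -23.35]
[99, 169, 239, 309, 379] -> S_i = 99 + 70*i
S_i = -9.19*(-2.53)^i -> [-9.19, 23.25, -58.82, 148.83, -376.53]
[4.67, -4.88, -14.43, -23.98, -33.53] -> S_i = 4.67 + -9.55*i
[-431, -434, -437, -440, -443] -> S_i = -431 + -3*i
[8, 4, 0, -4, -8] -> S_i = 8 + -4*i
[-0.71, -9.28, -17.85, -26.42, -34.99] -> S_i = -0.71 + -8.57*i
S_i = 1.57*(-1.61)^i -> [1.57, -2.53, 4.07, -6.55, 10.55]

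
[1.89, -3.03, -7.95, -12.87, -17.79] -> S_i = 1.89 + -4.92*i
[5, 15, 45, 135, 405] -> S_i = 5*3^i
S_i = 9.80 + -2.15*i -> [9.8, 7.65, 5.5, 3.35, 1.2]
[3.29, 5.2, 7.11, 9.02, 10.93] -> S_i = 3.29 + 1.91*i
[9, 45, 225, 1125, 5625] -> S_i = 9*5^i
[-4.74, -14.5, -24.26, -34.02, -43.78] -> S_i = -4.74 + -9.76*i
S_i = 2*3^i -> [2, 6, 18, 54, 162]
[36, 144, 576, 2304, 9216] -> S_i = 36*4^i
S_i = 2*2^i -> [2, 4, 8, 16, 32]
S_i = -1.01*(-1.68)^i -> [-1.01, 1.7, -2.85, 4.79, -8.05]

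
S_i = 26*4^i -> [26, 104, 416, 1664, 6656]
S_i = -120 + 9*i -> [-120, -111, -102, -93, -84]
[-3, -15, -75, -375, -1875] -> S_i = -3*5^i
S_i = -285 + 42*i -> [-285, -243, -201, -159, -117]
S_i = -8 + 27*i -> [-8, 19, 46, 73, 100]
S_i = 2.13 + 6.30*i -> [2.13, 8.43, 14.73, 21.03, 27.33]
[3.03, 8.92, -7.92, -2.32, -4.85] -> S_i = Random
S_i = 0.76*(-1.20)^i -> [0.76, -0.91, 1.09, -1.31, 1.58]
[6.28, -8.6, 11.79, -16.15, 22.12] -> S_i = 6.28*(-1.37)^i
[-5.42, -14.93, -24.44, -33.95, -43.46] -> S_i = -5.42 + -9.51*i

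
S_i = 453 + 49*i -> [453, 502, 551, 600, 649]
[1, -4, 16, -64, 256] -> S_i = 1*-4^i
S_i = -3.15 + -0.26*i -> [-3.15, -3.41, -3.67, -3.93, -4.19]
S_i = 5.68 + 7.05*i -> [5.68, 12.73, 19.78, 26.83, 33.88]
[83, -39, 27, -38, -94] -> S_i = Random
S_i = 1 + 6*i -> [1, 7, 13, 19, 25]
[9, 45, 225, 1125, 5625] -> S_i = 9*5^i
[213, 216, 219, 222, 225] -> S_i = 213 + 3*i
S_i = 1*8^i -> [1, 8, 64, 512, 4096]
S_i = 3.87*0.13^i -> [3.87, 0.5, 0.07, 0.01, 0.0]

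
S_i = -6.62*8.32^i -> [-6.62, -55.08, -458.25, -3812.66, -31721.32]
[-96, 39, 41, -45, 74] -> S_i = Random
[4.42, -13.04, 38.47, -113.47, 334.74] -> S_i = 4.42*(-2.95)^i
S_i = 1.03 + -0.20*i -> [1.03, 0.83, 0.63, 0.43, 0.23]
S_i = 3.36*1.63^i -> [3.36, 5.48, 8.93, 14.55, 23.72]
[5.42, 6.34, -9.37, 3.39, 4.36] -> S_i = Random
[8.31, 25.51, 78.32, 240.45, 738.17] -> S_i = 8.31*3.07^i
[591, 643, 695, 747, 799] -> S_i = 591 + 52*i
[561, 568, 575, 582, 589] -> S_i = 561 + 7*i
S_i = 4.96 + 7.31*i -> [4.96, 12.27, 19.58, 26.89, 34.2]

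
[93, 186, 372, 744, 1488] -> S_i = 93*2^i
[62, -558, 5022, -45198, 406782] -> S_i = 62*-9^i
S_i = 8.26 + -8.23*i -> [8.26, 0.03, -8.2, -16.43, -24.66]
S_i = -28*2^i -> [-28, -56, -112, -224, -448]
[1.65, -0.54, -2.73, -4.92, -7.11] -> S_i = 1.65 + -2.19*i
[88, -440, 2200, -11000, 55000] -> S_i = 88*-5^i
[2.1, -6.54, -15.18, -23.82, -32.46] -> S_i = 2.10 + -8.64*i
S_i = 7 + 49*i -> [7, 56, 105, 154, 203]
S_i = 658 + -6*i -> [658, 652, 646, 640, 634]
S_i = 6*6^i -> [6, 36, 216, 1296, 7776]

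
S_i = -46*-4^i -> [-46, 184, -736, 2944, -11776]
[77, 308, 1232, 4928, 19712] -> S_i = 77*4^i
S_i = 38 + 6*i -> [38, 44, 50, 56, 62]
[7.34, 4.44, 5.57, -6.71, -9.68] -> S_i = Random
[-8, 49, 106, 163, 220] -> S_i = -8 + 57*i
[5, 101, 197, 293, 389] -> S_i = 5 + 96*i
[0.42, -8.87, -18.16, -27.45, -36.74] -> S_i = 0.42 + -9.29*i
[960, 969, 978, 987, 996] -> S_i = 960 + 9*i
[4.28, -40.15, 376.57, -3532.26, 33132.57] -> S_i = 4.28*(-9.38)^i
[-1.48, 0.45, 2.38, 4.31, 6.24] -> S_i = -1.48 + 1.93*i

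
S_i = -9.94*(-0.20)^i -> [-9.94, 1.99, -0.4, 0.08, -0.02]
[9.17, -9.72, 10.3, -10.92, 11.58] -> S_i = 9.17*(-1.06)^i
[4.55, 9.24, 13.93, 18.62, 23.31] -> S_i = 4.55 + 4.69*i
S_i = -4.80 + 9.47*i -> [-4.8, 4.67, 14.14, 23.61, 33.08]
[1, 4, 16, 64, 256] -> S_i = 1*4^i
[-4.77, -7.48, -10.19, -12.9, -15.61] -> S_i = -4.77 + -2.71*i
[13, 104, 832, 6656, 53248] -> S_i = 13*8^i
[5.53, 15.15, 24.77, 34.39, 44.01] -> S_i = 5.53 + 9.62*i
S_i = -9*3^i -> [-9, -27, -81, -243, -729]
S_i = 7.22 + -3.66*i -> [7.22, 3.56, -0.1, -3.76, -7.42]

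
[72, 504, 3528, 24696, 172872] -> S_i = 72*7^i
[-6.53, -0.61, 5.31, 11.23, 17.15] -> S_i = -6.53 + 5.92*i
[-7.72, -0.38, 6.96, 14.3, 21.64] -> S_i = -7.72 + 7.34*i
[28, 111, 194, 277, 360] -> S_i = 28 + 83*i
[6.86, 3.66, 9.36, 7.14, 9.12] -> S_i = Random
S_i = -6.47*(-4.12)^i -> [-6.47, 26.66, -109.82, 452.48, -1864.2]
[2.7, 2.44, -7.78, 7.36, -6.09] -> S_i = Random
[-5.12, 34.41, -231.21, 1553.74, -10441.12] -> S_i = -5.12*(-6.72)^i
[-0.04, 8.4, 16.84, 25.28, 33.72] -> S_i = -0.04 + 8.44*i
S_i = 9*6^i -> [9, 54, 324, 1944, 11664]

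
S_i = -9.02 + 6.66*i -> [-9.02, -2.36, 4.3, 10.96, 17.62]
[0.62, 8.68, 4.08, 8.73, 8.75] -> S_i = Random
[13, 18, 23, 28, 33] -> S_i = 13 + 5*i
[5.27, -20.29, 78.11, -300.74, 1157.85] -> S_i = 5.27*(-3.85)^i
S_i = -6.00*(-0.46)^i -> [-6.0, 2.76, -1.27, 0.58, -0.27]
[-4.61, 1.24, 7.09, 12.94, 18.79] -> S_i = -4.61 + 5.85*i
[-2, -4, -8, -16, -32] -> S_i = -2*2^i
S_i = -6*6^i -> [-6, -36, -216, -1296, -7776]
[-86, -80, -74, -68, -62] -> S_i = -86 + 6*i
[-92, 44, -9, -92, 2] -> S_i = Random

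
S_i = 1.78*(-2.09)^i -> [1.78, -3.72, 7.78, -16.25, 33.96]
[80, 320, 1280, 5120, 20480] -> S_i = 80*4^i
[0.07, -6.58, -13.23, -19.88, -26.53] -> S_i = 0.07 + -6.65*i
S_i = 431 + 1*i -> [431, 432, 433, 434, 435]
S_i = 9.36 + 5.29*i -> [9.36, 14.65, 19.94, 25.23, 30.52]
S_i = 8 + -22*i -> [8, -14, -36, -58, -80]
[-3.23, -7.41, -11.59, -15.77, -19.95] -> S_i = -3.23 + -4.18*i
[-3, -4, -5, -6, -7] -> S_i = -3 + -1*i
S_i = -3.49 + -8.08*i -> [-3.49, -11.57, -19.65, -27.73, -35.81]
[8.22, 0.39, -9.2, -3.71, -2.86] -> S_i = Random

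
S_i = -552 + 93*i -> [-552, -459, -366, -273, -180]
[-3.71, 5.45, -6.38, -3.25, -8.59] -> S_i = Random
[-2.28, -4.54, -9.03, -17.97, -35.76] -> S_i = -2.28*1.99^i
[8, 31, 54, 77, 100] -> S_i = 8 + 23*i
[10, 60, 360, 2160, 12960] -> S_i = 10*6^i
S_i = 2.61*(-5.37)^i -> [2.61, -14.02, 75.26, -404.17, 2170.39]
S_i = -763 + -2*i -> [-763, -765, -767, -769, -771]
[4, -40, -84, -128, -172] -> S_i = 4 + -44*i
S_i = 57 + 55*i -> [57, 112, 167, 222, 277]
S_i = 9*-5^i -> [9, -45, 225, -1125, 5625]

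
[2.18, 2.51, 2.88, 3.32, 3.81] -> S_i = 2.18*1.15^i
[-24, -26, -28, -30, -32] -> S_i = -24 + -2*i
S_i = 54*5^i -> [54, 270, 1350, 6750, 33750]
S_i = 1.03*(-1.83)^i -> [1.03, -1.88, 3.45, -6.31, 11.55]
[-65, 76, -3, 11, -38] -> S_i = Random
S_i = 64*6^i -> [64, 384, 2304, 13824, 82944]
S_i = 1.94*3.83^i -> [1.94, 7.43, 28.46, 108.99, 417.44]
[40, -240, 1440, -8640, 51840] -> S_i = 40*-6^i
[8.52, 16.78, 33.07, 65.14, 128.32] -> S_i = 8.52*1.97^i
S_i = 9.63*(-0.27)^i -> [9.63, -2.6, 0.7, -0.19, 0.05]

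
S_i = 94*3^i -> [94, 282, 846, 2538, 7614]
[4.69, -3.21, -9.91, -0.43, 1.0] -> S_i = Random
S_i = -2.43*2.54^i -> [-2.43, -6.17, -15.68, -39.82, -101.14]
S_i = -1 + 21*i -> [-1, 20, 41, 62, 83]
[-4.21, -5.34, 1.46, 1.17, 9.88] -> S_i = Random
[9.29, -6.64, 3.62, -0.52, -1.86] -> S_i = Random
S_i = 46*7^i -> [46, 322, 2254, 15778, 110446]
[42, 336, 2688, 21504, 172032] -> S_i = 42*8^i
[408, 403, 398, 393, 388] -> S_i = 408 + -5*i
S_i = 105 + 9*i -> [105, 114, 123, 132, 141]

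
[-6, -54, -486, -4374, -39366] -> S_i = -6*9^i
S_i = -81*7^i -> [-81, -567, -3969, -27783, -194481]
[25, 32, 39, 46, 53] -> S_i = 25 + 7*i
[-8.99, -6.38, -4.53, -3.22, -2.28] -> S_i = -8.99*0.71^i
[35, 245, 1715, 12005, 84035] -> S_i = 35*7^i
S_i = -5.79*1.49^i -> [-5.79, -8.63, -12.85, -19.15, -28.54]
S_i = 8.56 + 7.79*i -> [8.56, 16.35, 24.14, 31.93, 39.72]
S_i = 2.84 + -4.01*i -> [2.84, -1.17, -5.18, -9.19, -13.2]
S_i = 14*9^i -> [14, 126, 1134, 10206, 91854]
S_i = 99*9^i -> [99, 891, 8019, 72171, 649539]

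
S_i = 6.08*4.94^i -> [6.08, 30.04, 148.37, 732.97, 3620.86]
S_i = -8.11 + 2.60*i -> [-8.11, -5.51, -2.91, -0.31, 2.29]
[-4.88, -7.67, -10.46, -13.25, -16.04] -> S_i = -4.88 + -2.79*i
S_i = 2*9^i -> [2, 18, 162, 1458, 13122]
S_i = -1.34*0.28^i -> [-1.34, -0.38, -0.11, -0.03, -0.01]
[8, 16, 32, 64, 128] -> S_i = 8*2^i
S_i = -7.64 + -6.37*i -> [-7.64, -14.01, -20.38, -26.75, -33.12]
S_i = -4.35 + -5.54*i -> [-4.35, -9.89, -15.43, -20.97, -26.51]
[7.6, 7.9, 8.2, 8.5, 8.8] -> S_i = 7.60 + 0.30*i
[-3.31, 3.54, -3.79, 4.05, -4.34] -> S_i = -3.31*(-1.07)^i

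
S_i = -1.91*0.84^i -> [-1.91, -1.6, -1.35, -1.13, -0.95]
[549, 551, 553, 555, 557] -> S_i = 549 + 2*i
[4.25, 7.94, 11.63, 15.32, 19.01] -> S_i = 4.25 + 3.69*i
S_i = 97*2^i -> [97, 194, 388, 776, 1552]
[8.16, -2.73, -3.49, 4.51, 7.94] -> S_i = Random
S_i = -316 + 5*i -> [-316, -311, -306, -301, -296]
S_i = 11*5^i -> [11, 55, 275, 1375, 6875]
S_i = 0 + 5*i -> [0, 5, 10, 15, 20]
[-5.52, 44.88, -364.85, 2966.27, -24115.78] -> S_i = -5.52*(-8.13)^i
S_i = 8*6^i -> [8, 48, 288, 1728, 10368]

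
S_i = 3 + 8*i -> [3, 11, 19, 27, 35]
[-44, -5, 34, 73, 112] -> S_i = -44 + 39*i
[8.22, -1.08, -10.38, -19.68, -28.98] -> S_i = 8.22 + -9.30*i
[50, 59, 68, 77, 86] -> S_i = 50 + 9*i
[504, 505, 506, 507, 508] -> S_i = 504 + 1*i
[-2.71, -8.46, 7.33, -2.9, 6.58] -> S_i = Random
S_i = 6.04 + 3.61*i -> [6.04, 9.65, 13.26, 16.87, 20.48]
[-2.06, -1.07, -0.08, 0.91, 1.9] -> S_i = -2.06 + 0.99*i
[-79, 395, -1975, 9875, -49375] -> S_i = -79*-5^i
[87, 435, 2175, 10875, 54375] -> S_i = 87*5^i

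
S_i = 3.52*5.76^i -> [3.52, 20.28, 116.79, 672.68, 3874.65]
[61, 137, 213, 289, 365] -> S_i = 61 + 76*i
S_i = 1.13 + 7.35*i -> [1.13, 8.48, 15.83, 23.18, 30.53]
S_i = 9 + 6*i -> [9, 15, 21, 27, 33]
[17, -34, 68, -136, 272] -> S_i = 17*-2^i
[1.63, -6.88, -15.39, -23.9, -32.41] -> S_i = 1.63 + -8.51*i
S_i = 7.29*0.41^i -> [7.29, 2.99, 1.23, 0.5, 0.21]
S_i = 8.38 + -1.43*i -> [8.38, 6.95, 5.52, 4.09, 2.66]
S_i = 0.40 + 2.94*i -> [0.4, 3.34, 6.28, 9.22, 12.16]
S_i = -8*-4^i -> [-8, 32, -128, 512, -2048]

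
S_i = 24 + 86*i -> [24, 110, 196, 282, 368]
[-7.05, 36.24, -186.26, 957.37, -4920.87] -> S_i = -7.05*(-5.14)^i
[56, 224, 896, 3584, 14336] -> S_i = 56*4^i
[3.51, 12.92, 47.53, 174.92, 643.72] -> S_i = 3.51*3.68^i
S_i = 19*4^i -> [19, 76, 304, 1216, 4864]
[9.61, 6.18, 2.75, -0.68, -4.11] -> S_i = 9.61 + -3.43*i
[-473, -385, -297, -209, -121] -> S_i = -473 + 88*i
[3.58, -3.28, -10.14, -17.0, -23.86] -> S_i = 3.58 + -6.86*i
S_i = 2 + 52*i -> [2, 54, 106, 158, 210]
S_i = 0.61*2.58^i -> [0.61, 1.57, 4.06, 10.48, 27.03]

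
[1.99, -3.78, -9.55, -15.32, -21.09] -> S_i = 1.99 + -5.77*i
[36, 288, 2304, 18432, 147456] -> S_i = 36*8^i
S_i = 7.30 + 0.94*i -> [7.3, 8.24, 9.18, 10.12, 11.06]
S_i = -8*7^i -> [-8, -56, -392, -2744, -19208]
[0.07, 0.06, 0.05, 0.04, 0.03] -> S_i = 0.07*0.83^i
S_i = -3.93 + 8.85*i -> [-3.93, 4.92, 13.77, 22.62, 31.47]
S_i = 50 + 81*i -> [50, 131, 212, 293, 374]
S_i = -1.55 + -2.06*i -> [-1.55, -3.61, -5.67, -7.73, -9.79]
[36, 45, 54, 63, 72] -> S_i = 36 + 9*i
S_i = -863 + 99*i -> [-863, -764, -665, -566, -467]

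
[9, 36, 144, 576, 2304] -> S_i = 9*4^i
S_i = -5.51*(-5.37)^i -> [-5.51, 29.59, -158.89, 853.25, -4581.93]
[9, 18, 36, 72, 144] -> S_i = 9*2^i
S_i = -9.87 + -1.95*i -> [-9.87, -11.82, -13.77, -15.72, -17.67]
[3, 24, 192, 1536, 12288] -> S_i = 3*8^i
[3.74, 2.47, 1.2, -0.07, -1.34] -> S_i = 3.74 + -1.27*i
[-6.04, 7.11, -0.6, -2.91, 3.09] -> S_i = Random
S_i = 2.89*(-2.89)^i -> [2.89, -8.35, 24.14, -69.76, 201.6]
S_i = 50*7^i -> [50, 350, 2450, 17150, 120050]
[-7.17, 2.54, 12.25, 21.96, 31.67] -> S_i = -7.17 + 9.71*i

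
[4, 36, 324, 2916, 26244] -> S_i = 4*9^i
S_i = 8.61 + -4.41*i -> [8.61, 4.2, -0.21, -4.62, -9.03]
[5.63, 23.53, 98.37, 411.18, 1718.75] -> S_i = 5.63*4.18^i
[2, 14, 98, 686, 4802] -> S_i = 2*7^i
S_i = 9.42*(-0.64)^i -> [9.42, -6.03, 3.86, -2.47, 1.58]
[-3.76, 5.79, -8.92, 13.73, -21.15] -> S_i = -3.76*(-1.54)^i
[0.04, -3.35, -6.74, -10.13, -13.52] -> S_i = 0.04 + -3.39*i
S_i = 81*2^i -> [81, 162, 324, 648, 1296]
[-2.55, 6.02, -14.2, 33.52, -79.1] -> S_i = -2.55*(-2.36)^i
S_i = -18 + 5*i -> [-18, -13, -8, -3, 2]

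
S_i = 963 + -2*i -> [963, 961, 959, 957, 955]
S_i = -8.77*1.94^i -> [-8.77, -17.01, -33.01, -64.03, -124.22]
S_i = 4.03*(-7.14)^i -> [4.03, -28.77, 205.45, -1466.9, 10473.65]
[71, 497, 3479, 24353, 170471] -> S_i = 71*7^i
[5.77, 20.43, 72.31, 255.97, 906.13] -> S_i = 5.77*3.54^i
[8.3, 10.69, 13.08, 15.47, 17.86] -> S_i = 8.30 + 2.39*i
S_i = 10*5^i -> [10, 50, 250, 1250, 6250]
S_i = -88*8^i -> [-88, -704, -5632, -45056, -360448]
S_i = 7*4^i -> [7, 28, 112, 448, 1792]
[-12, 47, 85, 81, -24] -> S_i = Random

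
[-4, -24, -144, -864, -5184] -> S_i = -4*6^i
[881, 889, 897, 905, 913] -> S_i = 881 + 8*i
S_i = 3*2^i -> [3, 6, 12, 24, 48]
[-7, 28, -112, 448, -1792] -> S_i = -7*-4^i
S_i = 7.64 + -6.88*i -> [7.64, 0.76, -6.12, -13.0, -19.88]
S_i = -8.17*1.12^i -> [-8.17, -9.15, -10.25, -11.48, -12.86]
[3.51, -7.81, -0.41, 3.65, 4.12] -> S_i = Random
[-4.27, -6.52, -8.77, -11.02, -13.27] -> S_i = -4.27 + -2.25*i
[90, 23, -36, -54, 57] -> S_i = Random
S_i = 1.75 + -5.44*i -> [1.75, -3.69, -9.13, -14.57, -20.01]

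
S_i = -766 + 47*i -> [-766, -719, -672, -625, -578]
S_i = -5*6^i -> [-5, -30, -180, -1080, -6480]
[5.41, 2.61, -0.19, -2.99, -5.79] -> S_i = 5.41 + -2.80*i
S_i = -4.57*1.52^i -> [-4.57, -6.95, -10.56, -16.05, -24.39]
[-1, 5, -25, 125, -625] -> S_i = -1*-5^i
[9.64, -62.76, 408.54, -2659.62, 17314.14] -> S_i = 9.64*(-6.51)^i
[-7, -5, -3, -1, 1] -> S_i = -7 + 2*i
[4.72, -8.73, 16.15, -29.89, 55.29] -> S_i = 4.72*(-1.85)^i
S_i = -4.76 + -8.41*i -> [-4.76, -13.17, -21.58, -29.99, -38.4]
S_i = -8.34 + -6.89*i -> [-8.34, -15.23, -22.12, -29.01, -35.9]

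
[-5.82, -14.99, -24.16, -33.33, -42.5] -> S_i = -5.82 + -9.17*i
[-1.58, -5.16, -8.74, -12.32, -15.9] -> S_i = -1.58 + -3.58*i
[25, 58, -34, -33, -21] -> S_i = Random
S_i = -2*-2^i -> [-2, 4, -8, 16, -32]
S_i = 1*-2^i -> [1, -2, 4, -8, 16]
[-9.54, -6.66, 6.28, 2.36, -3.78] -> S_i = Random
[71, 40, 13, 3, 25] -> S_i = Random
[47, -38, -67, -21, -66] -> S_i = Random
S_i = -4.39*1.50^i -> [-4.39, -6.58, -9.88, -14.82, -22.22]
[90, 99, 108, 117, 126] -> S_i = 90 + 9*i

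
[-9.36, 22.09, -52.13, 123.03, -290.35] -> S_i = -9.36*(-2.36)^i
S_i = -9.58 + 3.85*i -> [-9.58, -5.73, -1.88, 1.97, 5.82]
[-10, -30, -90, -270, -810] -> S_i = -10*3^i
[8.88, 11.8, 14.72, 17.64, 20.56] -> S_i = 8.88 + 2.92*i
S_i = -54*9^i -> [-54, -486, -4374, -39366, -354294]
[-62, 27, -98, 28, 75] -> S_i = Random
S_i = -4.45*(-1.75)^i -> [-4.45, 7.79, -13.63, 23.85, -41.74]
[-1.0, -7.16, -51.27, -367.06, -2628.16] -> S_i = -1.00*7.16^i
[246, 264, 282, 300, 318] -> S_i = 246 + 18*i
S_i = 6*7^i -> [6, 42, 294, 2058, 14406]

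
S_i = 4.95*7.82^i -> [4.95, 38.71, 302.7, 2367.15, 18511.1]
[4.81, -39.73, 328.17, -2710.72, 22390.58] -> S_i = 4.81*(-8.26)^i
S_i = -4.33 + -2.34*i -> [-4.33, -6.67, -9.01, -11.35, -13.69]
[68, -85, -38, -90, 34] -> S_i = Random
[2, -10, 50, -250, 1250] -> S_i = 2*-5^i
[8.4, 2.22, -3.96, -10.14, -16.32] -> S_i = 8.40 + -6.18*i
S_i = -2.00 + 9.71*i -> [-2.0, 7.71, 17.42, 27.13, 36.84]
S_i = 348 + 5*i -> [348, 353, 358, 363, 368]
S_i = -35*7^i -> [-35, -245, -1715, -12005, -84035]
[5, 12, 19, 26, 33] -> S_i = 5 + 7*i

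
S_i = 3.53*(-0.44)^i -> [3.53, -1.55, 0.68, -0.3, 0.13]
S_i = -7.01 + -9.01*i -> [-7.01, -16.02, -25.03, -34.04, -43.05]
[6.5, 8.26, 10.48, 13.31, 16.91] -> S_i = 6.50*1.27^i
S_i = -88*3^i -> [-88, -264, -792, -2376, -7128]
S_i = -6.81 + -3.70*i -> [-6.81, -10.51, -14.21, -17.91, -21.61]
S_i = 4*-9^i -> [4, -36, 324, -2916, 26244]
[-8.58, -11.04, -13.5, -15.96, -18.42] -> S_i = -8.58 + -2.46*i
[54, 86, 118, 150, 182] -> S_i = 54 + 32*i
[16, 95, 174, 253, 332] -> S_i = 16 + 79*i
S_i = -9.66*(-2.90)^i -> [-9.66, 28.01, -81.24, 235.6, -683.23]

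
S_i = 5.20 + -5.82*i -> [5.2, -0.62, -6.44, -12.26, -18.08]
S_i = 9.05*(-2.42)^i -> [9.05, -21.9, 53.0, -128.26, 310.39]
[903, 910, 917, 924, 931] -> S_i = 903 + 7*i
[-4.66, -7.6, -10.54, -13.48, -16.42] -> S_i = -4.66 + -2.94*i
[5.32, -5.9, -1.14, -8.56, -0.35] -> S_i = Random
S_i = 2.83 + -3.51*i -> [2.83, -0.68, -4.19, -7.7, -11.21]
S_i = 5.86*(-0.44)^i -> [5.86, -2.58, 1.13, -0.5, 0.22]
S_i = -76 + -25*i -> [-76, -101, -126, -151, -176]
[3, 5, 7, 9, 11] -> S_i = 3 + 2*i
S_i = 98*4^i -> [98, 392, 1568, 6272, 25088]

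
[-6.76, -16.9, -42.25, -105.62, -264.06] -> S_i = -6.76*2.50^i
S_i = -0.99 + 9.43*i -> [-0.99, 8.44, 17.87, 27.3, 36.73]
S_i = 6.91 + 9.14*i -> [6.91, 16.05, 25.19, 34.33, 43.47]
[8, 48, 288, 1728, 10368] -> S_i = 8*6^i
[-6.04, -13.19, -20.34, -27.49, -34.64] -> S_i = -6.04 + -7.15*i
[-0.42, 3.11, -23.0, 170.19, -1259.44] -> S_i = -0.42*(-7.40)^i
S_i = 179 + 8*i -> [179, 187, 195, 203, 211]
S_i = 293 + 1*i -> [293, 294, 295, 296, 297]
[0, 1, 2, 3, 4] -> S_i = 0 + 1*i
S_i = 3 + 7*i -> [3, 10, 17, 24, 31]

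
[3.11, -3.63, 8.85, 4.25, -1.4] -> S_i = Random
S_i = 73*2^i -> [73, 146, 292, 584, 1168]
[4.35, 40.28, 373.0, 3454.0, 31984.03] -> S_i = 4.35*9.26^i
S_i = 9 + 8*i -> [9, 17, 25, 33, 41]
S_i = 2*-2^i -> [2, -4, 8, -16, 32]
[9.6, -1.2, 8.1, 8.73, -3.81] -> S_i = Random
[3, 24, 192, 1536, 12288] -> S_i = 3*8^i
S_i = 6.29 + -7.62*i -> [6.29, -1.33, -8.95, -16.57, -24.19]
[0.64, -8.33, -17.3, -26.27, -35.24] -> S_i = 0.64 + -8.97*i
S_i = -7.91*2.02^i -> [-7.91, -15.98, -32.28, -65.2, -131.7]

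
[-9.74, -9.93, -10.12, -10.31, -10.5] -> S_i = -9.74 + -0.19*i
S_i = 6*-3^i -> [6, -18, 54, -162, 486]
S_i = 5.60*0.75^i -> [5.6, 4.2, 3.15, 2.36, 1.77]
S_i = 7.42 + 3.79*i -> [7.42, 11.21, 15.0, 18.79, 22.58]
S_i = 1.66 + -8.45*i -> [1.66, -6.79, -15.24, -23.69, -32.14]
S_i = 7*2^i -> [7, 14, 28, 56, 112]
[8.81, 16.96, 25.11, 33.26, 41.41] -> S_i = 8.81 + 8.15*i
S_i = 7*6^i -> [7, 42, 252, 1512, 9072]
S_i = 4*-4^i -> [4, -16, 64, -256, 1024]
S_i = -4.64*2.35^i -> [-4.64, -10.9, -25.62, -60.22, -141.51]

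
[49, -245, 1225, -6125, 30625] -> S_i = 49*-5^i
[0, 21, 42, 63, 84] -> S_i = 0 + 21*i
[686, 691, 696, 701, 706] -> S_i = 686 + 5*i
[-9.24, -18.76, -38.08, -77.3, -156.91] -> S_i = -9.24*2.03^i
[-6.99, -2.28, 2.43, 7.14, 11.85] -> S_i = -6.99 + 4.71*i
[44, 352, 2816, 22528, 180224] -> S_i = 44*8^i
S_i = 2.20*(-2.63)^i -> [2.2, -5.79, 15.22, -40.02, 105.26]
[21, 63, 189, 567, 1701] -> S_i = 21*3^i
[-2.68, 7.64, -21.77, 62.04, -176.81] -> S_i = -2.68*(-2.85)^i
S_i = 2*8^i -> [2, 16, 128, 1024, 8192]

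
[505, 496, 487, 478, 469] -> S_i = 505 + -9*i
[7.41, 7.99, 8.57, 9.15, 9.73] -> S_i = 7.41 + 0.58*i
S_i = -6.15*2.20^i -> [-6.15, -13.53, -29.77, -65.49, -144.07]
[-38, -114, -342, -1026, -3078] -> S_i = -38*3^i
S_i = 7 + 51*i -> [7, 58, 109, 160, 211]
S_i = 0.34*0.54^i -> [0.34, 0.18, 0.1, 0.05, 0.03]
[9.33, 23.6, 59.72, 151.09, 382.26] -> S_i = 9.33*2.53^i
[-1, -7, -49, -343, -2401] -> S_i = -1*7^i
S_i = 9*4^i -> [9, 36, 144, 576, 2304]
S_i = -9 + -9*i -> [-9, -18, -27, -36, -45]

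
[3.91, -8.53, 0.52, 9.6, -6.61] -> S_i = Random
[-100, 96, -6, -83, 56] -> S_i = Random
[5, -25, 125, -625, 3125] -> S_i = 5*-5^i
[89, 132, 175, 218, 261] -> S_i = 89 + 43*i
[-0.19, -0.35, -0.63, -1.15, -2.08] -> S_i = -0.19*1.82^i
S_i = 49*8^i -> [49, 392, 3136, 25088, 200704]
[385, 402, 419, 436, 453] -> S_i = 385 + 17*i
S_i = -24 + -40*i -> [-24, -64, -104, -144, -184]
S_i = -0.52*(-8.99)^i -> [-0.52, 4.67, -42.03, 377.82, -3396.58]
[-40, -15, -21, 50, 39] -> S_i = Random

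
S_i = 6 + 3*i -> [6, 9, 12, 15, 18]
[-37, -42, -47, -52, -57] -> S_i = -37 + -5*i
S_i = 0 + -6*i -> [0, -6, -12, -18, -24]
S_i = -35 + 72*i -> [-35, 37, 109, 181, 253]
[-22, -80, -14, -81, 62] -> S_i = Random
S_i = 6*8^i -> [6, 48, 384, 3072, 24576]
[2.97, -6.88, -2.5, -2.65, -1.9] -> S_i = Random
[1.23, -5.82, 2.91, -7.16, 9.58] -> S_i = Random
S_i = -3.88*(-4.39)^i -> [-3.88, 17.03, -74.78, 328.27, -1441.09]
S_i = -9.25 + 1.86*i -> [-9.25, -7.39, -5.53, -3.67, -1.81]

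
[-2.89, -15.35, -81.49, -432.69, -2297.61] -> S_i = -2.89*5.31^i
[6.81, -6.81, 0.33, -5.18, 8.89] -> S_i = Random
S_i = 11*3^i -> [11, 33, 99, 297, 891]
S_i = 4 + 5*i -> [4, 9, 14, 19, 24]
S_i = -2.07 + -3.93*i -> [-2.07, -6.0, -9.93, -13.86, -17.79]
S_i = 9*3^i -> [9, 27, 81, 243, 729]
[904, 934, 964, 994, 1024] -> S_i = 904 + 30*i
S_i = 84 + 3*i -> [84, 87, 90, 93, 96]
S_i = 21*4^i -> [21, 84, 336, 1344, 5376]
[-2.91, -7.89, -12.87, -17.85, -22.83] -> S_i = -2.91 + -4.98*i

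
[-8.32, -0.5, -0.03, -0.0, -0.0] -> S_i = -8.32*0.06^i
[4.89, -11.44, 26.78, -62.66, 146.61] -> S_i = 4.89*(-2.34)^i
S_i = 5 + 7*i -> [5, 12, 19, 26, 33]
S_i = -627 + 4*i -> [-627, -623, -619, -615, -611]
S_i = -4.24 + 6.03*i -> [-4.24, 1.79, 7.82, 13.85, 19.88]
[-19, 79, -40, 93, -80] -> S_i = Random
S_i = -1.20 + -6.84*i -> [-1.2, -8.04, -14.88, -21.72, -28.56]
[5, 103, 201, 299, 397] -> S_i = 5 + 98*i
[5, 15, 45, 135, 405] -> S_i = 5*3^i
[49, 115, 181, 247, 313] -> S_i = 49 + 66*i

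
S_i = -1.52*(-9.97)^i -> [-1.52, 15.15, -151.09, 1506.36, -15018.42]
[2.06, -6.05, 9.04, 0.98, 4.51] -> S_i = Random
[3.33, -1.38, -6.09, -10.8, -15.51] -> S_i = 3.33 + -4.71*i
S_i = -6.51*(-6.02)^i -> [-6.51, 39.19, -235.93, 1420.27, -8550.02]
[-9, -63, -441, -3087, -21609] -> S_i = -9*7^i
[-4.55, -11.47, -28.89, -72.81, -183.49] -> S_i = -4.55*2.52^i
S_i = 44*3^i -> [44, 132, 396, 1188, 3564]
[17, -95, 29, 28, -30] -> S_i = Random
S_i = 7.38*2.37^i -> [7.38, 17.49, 41.45, 98.24, 232.84]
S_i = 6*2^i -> [6, 12, 24, 48, 96]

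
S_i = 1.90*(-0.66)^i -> [1.9, -1.25, 0.83, -0.55, 0.36]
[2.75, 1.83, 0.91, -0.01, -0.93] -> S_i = 2.75 + -0.92*i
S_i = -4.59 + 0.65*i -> [-4.59, -3.94, -3.29, -2.64, -1.99]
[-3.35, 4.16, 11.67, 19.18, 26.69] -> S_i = -3.35 + 7.51*i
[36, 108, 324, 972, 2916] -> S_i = 36*3^i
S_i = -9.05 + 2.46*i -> [-9.05, -6.59, -4.13, -1.67, 0.79]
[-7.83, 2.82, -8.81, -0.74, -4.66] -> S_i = Random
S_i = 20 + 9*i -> [20, 29, 38, 47, 56]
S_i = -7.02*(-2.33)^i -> [-7.02, 16.36, -38.11, 88.8, -206.9]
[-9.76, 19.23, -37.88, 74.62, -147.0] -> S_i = -9.76*(-1.97)^i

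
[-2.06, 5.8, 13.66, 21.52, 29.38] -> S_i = -2.06 + 7.86*i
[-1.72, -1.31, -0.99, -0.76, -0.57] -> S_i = -1.72*0.76^i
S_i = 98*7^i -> [98, 686, 4802, 33614, 235298]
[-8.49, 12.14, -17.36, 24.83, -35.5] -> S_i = -8.49*(-1.43)^i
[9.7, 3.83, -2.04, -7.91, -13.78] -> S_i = 9.70 + -5.87*i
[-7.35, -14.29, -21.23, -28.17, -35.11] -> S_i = -7.35 + -6.94*i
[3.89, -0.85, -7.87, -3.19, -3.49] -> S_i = Random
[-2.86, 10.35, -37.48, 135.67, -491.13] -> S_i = -2.86*(-3.62)^i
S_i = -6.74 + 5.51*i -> [-6.74, -1.23, 4.28, 9.79, 15.3]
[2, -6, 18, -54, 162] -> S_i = 2*-3^i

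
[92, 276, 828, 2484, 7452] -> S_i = 92*3^i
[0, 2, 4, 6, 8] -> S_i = 0 + 2*i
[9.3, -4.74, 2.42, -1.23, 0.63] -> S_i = 9.30*(-0.51)^i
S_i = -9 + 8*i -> [-9, -1, 7, 15, 23]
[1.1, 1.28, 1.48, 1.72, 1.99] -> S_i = 1.10*1.16^i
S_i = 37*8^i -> [37, 296, 2368, 18944, 151552]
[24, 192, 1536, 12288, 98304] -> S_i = 24*8^i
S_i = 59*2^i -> [59, 118, 236, 472, 944]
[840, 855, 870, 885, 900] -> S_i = 840 + 15*i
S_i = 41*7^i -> [41, 287, 2009, 14063, 98441]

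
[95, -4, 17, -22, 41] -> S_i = Random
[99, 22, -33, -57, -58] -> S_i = Random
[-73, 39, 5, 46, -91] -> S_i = Random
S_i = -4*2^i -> [-4, -8, -16, -32, -64]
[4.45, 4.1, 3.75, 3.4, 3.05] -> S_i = 4.45 + -0.35*i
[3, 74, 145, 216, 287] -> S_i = 3 + 71*i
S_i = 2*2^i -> [2, 4, 8, 16, 32]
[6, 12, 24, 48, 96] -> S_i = 6*2^i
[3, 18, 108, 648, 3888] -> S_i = 3*6^i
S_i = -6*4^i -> [-6, -24, -96, -384, -1536]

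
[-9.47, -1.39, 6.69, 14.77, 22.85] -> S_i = -9.47 + 8.08*i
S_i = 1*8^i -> [1, 8, 64, 512, 4096]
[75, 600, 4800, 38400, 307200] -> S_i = 75*8^i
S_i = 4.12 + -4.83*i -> [4.12, -0.71, -5.54, -10.37, -15.2]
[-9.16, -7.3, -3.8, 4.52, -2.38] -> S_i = Random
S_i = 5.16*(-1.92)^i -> [5.16, -9.91, 19.02, -36.52, 70.12]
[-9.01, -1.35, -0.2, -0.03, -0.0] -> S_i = -9.01*0.15^i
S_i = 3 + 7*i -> [3, 10, 17, 24, 31]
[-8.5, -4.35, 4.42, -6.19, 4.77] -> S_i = Random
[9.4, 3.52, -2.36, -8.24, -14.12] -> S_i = 9.40 + -5.88*i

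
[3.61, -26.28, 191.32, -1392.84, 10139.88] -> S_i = 3.61*(-7.28)^i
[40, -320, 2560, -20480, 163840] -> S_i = 40*-8^i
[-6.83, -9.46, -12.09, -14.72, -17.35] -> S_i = -6.83 + -2.63*i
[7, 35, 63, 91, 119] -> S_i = 7 + 28*i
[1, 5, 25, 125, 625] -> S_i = 1*5^i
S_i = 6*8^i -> [6, 48, 384, 3072, 24576]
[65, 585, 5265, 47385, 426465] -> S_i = 65*9^i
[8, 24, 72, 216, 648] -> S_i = 8*3^i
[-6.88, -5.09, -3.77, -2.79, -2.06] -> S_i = -6.88*0.74^i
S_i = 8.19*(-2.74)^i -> [8.19, -22.44, 61.49, -168.48, 461.62]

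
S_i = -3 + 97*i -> [-3, 94, 191, 288, 385]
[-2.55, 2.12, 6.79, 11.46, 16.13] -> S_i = -2.55 + 4.67*i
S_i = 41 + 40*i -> [41, 81, 121, 161, 201]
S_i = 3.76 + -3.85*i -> [3.76, -0.09, -3.94, -7.79, -11.64]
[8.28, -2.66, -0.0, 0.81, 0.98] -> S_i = Random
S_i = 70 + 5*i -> [70, 75, 80, 85, 90]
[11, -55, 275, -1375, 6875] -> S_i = 11*-5^i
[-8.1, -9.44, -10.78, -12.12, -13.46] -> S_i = -8.10 + -1.34*i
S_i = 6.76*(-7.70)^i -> [6.76, -52.05, 400.8, -3086.16, 23763.46]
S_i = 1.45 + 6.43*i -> [1.45, 7.88, 14.31, 20.74, 27.17]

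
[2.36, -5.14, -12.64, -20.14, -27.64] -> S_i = 2.36 + -7.50*i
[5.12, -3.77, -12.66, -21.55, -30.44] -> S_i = 5.12 + -8.89*i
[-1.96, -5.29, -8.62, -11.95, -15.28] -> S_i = -1.96 + -3.33*i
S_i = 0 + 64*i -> [0, 64, 128, 192, 256]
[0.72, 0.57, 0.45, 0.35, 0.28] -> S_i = 0.72*0.79^i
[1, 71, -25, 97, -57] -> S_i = Random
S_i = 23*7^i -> [23, 161, 1127, 7889, 55223]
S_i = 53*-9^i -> [53, -477, 4293, -38637, 347733]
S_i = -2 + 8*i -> [-2, 6, 14, 22, 30]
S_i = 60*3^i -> [60, 180, 540, 1620, 4860]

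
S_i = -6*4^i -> [-6, -24, -96, -384, -1536]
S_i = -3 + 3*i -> [-3, 0, 3, 6, 9]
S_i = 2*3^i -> [2, 6, 18, 54, 162]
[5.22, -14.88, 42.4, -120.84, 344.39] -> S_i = 5.22*(-2.85)^i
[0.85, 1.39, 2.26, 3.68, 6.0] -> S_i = 0.85*1.63^i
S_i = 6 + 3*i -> [6, 9, 12, 15, 18]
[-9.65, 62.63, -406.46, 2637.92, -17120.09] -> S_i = -9.65*(-6.49)^i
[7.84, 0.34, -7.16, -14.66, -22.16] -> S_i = 7.84 + -7.50*i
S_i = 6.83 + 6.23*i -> [6.83, 13.06, 19.29, 25.52, 31.75]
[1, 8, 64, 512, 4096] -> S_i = 1*8^i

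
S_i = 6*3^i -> [6, 18, 54, 162, 486]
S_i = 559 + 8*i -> [559, 567, 575, 583, 591]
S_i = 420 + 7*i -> [420, 427, 434, 441, 448]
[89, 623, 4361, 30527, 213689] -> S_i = 89*7^i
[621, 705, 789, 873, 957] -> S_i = 621 + 84*i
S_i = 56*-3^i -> [56, -168, 504, -1512, 4536]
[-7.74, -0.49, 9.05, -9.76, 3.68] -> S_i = Random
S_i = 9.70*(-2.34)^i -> [9.7, -22.7, 53.11, -124.29, 290.83]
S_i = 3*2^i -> [3, 6, 12, 24, 48]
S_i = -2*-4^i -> [-2, 8, -32, 128, -512]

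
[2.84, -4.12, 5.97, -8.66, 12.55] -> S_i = 2.84*(-1.45)^i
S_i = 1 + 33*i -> [1, 34, 67, 100, 133]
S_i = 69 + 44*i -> [69, 113, 157, 201, 245]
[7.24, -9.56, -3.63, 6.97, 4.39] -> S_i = Random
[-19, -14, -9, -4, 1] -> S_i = -19 + 5*i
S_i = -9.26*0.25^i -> [-9.26, -2.32, -0.58, -0.14, -0.04]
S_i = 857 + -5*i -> [857, 852, 847, 842, 837]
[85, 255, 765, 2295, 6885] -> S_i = 85*3^i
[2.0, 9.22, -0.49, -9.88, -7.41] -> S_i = Random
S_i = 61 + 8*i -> [61, 69, 77, 85, 93]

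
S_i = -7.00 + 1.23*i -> [-7.0, -5.77, -4.54, -3.31, -2.08]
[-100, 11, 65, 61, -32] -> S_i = Random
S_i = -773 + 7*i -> [-773, -766, -759, -752, -745]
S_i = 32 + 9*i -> [32, 41, 50, 59, 68]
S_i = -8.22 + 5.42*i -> [-8.22, -2.8, 2.62, 8.04, 13.46]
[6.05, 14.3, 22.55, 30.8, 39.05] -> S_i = 6.05 + 8.25*i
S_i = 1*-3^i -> [1, -3, 9, -27, 81]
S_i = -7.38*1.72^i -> [-7.38, -12.69, -21.83, -37.55, -64.59]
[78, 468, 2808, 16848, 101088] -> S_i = 78*6^i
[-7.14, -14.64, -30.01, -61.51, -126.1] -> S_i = -7.14*2.05^i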